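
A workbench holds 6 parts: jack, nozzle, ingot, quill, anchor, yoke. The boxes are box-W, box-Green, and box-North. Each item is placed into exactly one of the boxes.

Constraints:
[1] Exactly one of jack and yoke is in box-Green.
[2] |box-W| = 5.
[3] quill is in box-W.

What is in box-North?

From (3): quill ∈ box-W.
Suppose jack ∈ box-North: no assignment then satisfies all the clues, so jack ∉ box-North.

box-North = {}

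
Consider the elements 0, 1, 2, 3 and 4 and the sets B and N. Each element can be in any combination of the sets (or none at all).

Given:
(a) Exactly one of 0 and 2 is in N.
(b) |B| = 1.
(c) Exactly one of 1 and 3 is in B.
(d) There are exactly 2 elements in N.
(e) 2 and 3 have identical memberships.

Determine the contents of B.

B = {1}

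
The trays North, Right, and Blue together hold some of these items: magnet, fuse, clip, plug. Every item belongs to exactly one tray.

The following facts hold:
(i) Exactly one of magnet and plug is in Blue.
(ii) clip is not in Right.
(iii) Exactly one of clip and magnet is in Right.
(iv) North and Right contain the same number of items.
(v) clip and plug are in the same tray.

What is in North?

From (ii): clip ∉ Right.
(iii) (exactly one): magnet ∈ Right.
(v): plug matches clip: plug ∉ Right.
(i) (exactly one): plug ∈ Blue.
(v): clip matches plug: clip ∉ North.
(v): clip matches plug: clip ∈ Blue.
Suppose fuse ∉ North: no assignment then satisfies all the clues, so fuse ∈ North.

North = {fuse}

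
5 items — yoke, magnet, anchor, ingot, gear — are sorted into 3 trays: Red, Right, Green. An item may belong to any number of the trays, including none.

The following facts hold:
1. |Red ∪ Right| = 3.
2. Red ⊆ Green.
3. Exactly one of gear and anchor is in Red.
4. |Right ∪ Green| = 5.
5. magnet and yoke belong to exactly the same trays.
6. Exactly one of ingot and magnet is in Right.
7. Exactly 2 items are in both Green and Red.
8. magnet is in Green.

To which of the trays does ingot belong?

From (8): magnet ∈ Green.
(5): yoke matches magnet: yoke ∈ Green.
Suppose ingot ∉ Red: no assignment then satisfies all the clues, so ingot ∈ Red.

ingot: Green, Red, Right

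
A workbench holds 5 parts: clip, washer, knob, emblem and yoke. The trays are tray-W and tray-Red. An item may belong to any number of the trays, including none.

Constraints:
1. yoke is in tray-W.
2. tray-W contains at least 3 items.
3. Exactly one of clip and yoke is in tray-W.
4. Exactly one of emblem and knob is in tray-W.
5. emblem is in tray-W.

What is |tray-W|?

From (1): yoke ∈ tray-W.
From (5): emblem ∈ tray-W.
(3) (exactly one): clip ∉ tray-W.
(4) (exactly one): knob ∉ tray-W.
(2): only 3 candidates remain for tray-W, so all are in.

3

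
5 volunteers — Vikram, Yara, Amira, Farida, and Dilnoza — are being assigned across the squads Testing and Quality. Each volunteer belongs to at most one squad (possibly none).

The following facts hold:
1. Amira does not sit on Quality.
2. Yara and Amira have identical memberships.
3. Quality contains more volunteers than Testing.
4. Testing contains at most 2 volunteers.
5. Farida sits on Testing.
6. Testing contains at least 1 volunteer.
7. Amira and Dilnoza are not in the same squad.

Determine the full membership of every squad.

Testing = {Farida}; Quality = {Dilnoza, Vikram}

From (1): Amira ∉ Quality.
From (5): Farida ∈ Testing.
(2): Yara matches Amira: Yara ∉ Quality.
Suppose Vikram ∈ Testing: no assignment then satisfies all the clues, so Vikram ∉ Testing.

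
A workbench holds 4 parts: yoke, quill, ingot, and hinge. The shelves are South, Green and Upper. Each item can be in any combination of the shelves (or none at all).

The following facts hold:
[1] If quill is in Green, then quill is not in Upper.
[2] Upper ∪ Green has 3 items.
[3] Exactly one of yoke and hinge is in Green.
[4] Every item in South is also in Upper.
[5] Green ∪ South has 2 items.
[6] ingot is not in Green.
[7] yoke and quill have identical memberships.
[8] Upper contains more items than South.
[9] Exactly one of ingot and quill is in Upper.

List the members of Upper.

Upper = {ingot}

From (6): ingot ∉ Green.
Suppose yoke ∈ Upper: no assignment then satisfies all the clues, so yoke ∉ Upper.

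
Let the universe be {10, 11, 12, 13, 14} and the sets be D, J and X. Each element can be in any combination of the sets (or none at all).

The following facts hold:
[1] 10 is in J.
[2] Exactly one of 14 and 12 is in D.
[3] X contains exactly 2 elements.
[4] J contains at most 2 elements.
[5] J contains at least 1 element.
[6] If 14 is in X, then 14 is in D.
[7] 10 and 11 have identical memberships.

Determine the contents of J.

From (1): 10 ∈ J.
(7): 11 matches 10: 11 ∈ J.
(4): J already has 2, so the rest are out.

J = {10, 11}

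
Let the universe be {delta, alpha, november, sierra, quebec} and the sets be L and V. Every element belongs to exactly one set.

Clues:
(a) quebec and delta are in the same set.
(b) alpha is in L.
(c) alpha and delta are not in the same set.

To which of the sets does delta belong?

delta: V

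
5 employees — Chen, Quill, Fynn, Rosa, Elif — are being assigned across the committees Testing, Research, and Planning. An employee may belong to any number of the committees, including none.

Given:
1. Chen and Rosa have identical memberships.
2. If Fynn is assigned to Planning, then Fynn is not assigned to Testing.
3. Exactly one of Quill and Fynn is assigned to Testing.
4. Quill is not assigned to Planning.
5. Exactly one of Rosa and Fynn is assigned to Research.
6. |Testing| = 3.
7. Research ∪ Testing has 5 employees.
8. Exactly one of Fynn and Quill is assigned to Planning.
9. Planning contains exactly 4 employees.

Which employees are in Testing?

Testing = {Chen, Quill, Rosa}

From (4): Quill ∉ Planning.
(8) (exactly one): Fynn ∈ Planning.
(9): only 4 candidates remain for Planning, so all are in.
(2): Fynn ∉ Testing.
(3) (exactly one): Quill ∈ Testing.
Suppose Chen ∉ Testing: no assignment then satisfies all the clues, so Chen ∈ Testing.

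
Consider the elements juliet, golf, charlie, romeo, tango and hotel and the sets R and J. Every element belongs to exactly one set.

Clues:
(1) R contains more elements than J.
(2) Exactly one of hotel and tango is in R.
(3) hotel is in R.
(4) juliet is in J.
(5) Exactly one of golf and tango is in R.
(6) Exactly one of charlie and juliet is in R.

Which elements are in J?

From (3): hotel ∈ R.
From (4): juliet ∈ J.
(2) (exactly one): tango ∉ R.
(5) (exactly one): golf ∈ R.
(6) (exactly one): charlie ∈ R.
Only one set left: tango ∈ J.
Suppose romeo ∈ J: no assignment then satisfies all the clues, so romeo ∉ J.

J = {juliet, tango}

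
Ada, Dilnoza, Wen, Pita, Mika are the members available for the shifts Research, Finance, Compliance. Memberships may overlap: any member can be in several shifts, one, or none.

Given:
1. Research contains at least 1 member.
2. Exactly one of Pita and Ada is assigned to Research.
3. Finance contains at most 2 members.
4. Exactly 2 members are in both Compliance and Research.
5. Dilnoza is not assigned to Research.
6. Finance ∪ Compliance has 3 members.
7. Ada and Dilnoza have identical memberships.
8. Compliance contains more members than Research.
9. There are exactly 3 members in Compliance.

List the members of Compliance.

Compliance = {Mika, Pita, Wen}

From (5): Dilnoza ∉ Research.
(7): Ada matches Dilnoza: Ada ∉ Research.
(2) (exactly one): Pita ∈ Research.
Suppose Ada ∈ Compliance: no assignment then satisfies all the clues, so Ada ∉ Compliance.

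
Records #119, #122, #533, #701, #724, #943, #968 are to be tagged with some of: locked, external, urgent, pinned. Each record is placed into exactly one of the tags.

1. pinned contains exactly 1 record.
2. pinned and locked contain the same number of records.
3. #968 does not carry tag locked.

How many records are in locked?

1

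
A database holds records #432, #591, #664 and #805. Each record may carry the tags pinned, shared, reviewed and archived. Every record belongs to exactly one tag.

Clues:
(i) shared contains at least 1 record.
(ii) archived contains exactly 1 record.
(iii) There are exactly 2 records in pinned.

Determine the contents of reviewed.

reviewed = {}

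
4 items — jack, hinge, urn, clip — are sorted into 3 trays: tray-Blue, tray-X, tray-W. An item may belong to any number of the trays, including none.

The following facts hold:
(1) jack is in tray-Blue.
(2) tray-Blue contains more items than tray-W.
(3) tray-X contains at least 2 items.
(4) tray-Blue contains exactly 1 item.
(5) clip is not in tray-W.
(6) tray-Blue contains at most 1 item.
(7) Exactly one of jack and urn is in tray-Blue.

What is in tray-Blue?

tray-Blue = {jack}

From (1): jack ∈ tray-Blue.
From (5): clip ∉ tray-W.
(4): tray-Blue already has 1, so the rest are out.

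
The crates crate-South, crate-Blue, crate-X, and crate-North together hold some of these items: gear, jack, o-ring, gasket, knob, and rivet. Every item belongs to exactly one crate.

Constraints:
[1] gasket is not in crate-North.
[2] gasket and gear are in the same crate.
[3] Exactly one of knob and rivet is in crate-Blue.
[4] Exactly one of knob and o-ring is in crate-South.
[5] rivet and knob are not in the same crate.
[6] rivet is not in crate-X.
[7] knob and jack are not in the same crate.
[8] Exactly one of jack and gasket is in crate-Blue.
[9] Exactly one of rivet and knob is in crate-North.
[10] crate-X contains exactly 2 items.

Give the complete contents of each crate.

crate-South = {o-ring}; crate-Blue = {jack, rivet}; crate-X = {gasket, gear}; crate-North = {knob}

From (1): gasket ∉ crate-North.
From (6): rivet ∉ crate-X.
(2): gear matches gasket: gear ∉ crate-North.
Suppose gear ∈ crate-South: no assignment then satisfies all the clues, so gear ∉ crate-South.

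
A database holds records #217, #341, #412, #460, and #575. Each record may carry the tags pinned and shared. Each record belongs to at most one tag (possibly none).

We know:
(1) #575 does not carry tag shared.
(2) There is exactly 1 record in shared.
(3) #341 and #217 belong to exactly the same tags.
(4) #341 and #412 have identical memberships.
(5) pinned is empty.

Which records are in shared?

shared = {#460}

From (1): #575 ∉ shared.
(5): pinned already has 0, so the rest are out.
Suppose #217 ∈ shared: no assignment then satisfies all the clues, so #217 ∉ shared.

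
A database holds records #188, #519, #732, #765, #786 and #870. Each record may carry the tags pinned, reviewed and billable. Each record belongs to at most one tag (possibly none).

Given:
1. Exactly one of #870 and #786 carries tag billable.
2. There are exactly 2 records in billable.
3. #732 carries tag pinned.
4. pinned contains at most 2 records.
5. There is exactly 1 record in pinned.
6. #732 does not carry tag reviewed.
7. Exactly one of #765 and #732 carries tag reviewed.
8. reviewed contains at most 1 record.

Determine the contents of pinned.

From (3): #732 ∈ pinned.
(5): pinned already has 1, so the rest are out.
(7) (exactly one): #765 ∈ reviewed.
(8): reviewed already has 1, so the rest are out.

pinned = {#732}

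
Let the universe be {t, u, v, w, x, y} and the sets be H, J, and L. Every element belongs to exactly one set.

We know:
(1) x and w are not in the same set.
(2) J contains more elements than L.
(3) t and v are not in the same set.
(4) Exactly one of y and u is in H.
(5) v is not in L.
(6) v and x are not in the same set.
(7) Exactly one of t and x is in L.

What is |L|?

From (5): v ∉ L.
Suppose u ∈ L: no assignment then satisfies all the clues, so u ∉ L.

1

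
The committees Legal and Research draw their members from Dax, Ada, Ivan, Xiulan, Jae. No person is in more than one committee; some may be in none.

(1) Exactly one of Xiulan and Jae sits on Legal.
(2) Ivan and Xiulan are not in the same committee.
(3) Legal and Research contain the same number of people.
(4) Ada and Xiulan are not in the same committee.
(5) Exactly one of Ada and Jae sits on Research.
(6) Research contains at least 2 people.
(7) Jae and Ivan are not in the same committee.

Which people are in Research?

Research = {Ada, Ivan}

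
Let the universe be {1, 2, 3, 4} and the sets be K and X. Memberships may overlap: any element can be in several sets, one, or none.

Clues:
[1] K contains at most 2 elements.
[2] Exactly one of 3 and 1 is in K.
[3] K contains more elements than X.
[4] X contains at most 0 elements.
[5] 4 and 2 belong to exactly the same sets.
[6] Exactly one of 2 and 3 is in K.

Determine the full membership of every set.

K = {3}; X = {}

(4): X already has 0, so the rest are out.
Suppose 1 ∈ K: no assignment then satisfies all the clues, so 1 ∉ K.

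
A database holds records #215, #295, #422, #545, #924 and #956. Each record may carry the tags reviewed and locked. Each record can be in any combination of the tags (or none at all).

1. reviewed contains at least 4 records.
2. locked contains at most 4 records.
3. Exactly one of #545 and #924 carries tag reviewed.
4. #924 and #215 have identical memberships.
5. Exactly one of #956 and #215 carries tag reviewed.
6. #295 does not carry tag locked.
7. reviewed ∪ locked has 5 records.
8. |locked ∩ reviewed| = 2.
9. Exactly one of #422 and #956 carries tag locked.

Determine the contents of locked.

locked = {#215, #924, #956}

From (6): #295 ∉ locked.
Suppose #215 ∉ locked: no assignment then satisfies all the clues, so #215 ∈ locked.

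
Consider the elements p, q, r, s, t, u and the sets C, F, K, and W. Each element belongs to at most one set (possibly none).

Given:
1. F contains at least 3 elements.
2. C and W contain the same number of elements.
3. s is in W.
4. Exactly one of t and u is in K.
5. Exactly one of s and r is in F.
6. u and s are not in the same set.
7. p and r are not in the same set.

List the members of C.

C = {p}

From (3): s ∈ W.
(5) (exactly one): r ∈ F.
(6): u ∉ W.
(7): p ∉ F.
Suppose p ∉ C: no assignment then satisfies all the clues, so p ∈ C.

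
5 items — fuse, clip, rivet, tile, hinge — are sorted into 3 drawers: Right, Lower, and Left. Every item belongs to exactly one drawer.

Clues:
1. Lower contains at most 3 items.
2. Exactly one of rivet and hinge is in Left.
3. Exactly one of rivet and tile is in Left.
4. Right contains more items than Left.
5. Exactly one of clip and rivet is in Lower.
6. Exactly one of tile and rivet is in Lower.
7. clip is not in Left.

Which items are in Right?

From (7): clip ∉ Left.
Suppose fuse ∉ Right: no assignment then satisfies all the clues, so fuse ∈ Right.

Right = {fuse, hinge}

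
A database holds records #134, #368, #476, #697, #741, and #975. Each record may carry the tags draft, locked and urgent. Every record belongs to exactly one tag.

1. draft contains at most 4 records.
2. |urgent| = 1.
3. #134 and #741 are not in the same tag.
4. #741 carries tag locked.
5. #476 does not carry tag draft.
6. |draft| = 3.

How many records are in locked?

2

From (4): #741 ∈ locked.
From (5): #476 ∉ draft.
(3): #134 ∉ locked.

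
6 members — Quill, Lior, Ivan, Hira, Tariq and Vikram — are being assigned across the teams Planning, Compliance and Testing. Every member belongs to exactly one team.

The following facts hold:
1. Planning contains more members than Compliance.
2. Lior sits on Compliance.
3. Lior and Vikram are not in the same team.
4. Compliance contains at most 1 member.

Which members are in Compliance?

Compliance = {Lior}

From (2): Lior ∈ Compliance.
(3): Vikram ∉ Compliance.
(4): Compliance already has 1, so the rest are out.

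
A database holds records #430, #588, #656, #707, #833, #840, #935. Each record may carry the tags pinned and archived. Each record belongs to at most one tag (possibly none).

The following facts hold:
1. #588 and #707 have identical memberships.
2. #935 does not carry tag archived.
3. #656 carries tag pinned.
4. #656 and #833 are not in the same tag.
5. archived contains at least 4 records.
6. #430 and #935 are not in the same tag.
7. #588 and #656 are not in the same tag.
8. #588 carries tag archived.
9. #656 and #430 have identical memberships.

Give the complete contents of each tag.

pinned = {#430, #656}; archived = {#588, #707, #833, #840}

From (2): #935 ∉ archived.
From (3): #656 ∈ pinned.
From (8): #588 ∈ archived.
(1): #707 matches #588: #707 ∉ pinned.
(1): #707 matches #588: #707 ∈ archived.
(4): #833 ∉ pinned.
(9): #430 matches #656: #430 ∈ pinned.
(5): only 4 candidates remain for archived, so all are in.
(6): #935 ∉ pinned.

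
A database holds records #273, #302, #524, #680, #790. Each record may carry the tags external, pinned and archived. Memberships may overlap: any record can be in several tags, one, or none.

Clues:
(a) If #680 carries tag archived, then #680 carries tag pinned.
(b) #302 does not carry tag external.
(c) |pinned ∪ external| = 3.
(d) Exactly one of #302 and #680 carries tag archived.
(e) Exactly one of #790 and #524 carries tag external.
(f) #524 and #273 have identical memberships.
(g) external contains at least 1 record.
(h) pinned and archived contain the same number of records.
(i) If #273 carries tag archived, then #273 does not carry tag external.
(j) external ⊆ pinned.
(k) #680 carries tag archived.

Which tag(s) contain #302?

From (b): #302 ∉ external.
From (k): #680 ∈ archived.
(a): #680 ∈ pinned.
(d) (exactly one): #302 ∉ archived.
Suppose #302 ∉ pinned: no assignment then satisfies all the clues, so #302 ∈ pinned.

#302: pinned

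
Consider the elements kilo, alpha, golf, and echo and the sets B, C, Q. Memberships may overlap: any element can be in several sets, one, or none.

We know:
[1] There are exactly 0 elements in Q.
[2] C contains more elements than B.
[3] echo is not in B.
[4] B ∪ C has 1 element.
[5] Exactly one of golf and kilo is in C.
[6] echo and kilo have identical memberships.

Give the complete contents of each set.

B = {}; C = {golf}; Q = {}

From (3): echo ∉ B.
(1): Q already has 0, so the rest are out.
(6): kilo matches echo: kilo ∉ B.
Suppose kilo ∈ C: no assignment then satisfies all the clues, so kilo ∉ C.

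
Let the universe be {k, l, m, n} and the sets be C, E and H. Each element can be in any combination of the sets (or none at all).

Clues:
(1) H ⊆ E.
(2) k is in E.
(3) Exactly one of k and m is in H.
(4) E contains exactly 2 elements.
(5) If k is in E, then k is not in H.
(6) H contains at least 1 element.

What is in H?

H = {m}

From (2): k ∈ E.
(5): k ∉ H.
(3) (exactly one): m ∈ H.
(1) with m ∈ H: m ∈ E.
(4): E already has 2, so the rest are out.
(1) contrapositive: l ∉ H.
(1) contrapositive: n ∉ H.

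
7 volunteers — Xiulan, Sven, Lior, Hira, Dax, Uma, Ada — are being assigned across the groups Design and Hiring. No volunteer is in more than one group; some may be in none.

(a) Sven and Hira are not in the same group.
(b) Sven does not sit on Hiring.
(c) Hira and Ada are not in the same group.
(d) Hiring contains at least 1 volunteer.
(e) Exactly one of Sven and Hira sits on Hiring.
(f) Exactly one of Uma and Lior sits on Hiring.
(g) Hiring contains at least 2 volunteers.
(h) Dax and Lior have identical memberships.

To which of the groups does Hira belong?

From (b): Sven ∉ Hiring.
(e) (exactly one): Hira ∈ Hiring.
(c): Ada ∉ Hiring.

Hira: Hiring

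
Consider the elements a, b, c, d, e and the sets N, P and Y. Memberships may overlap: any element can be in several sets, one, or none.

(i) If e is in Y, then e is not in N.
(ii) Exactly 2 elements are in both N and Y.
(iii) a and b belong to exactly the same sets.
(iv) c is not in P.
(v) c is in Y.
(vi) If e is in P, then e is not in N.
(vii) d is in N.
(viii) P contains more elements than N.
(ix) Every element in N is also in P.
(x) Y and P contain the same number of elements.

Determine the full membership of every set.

N = {a, b, d}; P = {a, b, d, e}; Y = {a, b, c, e}

From (iv): c ∉ P.
From (v): c ∈ Y.
From (vii): d ∈ N.
(ix) contrapositive: c ∉ N.
(ix) with d ∈ N: d ∈ P.
Suppose a ∉ N: no assignment then satisfies all the clues, so a ∈ N.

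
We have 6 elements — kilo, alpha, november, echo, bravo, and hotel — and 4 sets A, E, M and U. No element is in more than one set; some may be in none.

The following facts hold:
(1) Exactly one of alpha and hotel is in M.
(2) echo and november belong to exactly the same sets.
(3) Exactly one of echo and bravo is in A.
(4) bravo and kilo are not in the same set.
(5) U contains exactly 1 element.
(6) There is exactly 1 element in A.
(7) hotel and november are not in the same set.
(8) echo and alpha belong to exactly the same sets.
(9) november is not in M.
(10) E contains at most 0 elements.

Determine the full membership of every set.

A = {bravo}; E = {}; M = {hotel}; U = {kilo}

From (9): november ∉ M.
(2): echo matches november: echo ∉ M.
(8): alpha matches echo: alpha ∉ M.
(10): E already has 0, so the rest are out.
(1) (exactly one): hotel ∈ M.
Suppose kilo ∈ A: no assignment then satisfies all the clues, so kilo ∉ A.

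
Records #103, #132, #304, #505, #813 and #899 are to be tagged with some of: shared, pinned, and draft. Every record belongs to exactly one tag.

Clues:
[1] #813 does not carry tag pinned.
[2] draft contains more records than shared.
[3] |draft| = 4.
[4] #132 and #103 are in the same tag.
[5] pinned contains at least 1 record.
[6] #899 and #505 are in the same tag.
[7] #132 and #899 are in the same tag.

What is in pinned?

pinned = {#304}

From (1): #813 ∉ pinned.
Suppose #103 ∈ pinned: no assignment then satisfies all the clues, so #103 ∉ pinned.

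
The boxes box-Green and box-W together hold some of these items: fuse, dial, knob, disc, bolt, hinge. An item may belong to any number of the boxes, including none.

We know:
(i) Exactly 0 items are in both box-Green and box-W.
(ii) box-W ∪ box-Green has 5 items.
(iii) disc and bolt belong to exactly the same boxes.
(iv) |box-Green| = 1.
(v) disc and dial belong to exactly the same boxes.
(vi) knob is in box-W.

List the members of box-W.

From (vi): knob ∈ box-W.
Suppose fuse ∈ box-W: no assignment then satisfies all the clues, so fuse ∉ box-W.

box-W = {bolt, dial, disc, knob}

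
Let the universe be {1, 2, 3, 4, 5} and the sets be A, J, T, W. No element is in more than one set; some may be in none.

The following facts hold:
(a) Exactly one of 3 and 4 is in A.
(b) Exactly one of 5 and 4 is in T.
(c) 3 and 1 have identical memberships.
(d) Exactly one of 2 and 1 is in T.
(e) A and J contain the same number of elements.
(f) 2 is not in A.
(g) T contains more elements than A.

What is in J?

From (f): 2 ∉ A.
Suppose 1 ∈ J: no assignment then satisfies all the clues, so 1 ∉ J.

J = {2}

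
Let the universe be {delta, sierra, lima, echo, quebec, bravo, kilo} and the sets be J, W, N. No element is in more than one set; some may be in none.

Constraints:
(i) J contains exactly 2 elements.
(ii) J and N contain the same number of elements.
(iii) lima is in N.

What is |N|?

2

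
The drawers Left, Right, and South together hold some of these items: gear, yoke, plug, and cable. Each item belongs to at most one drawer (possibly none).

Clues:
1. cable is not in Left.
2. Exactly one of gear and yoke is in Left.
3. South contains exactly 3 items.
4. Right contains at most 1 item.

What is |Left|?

1

From (1): cable ∉ Left.
Suppose gear ∈ Right: no assignment then satisfies all the clues, so gear ∉ Right.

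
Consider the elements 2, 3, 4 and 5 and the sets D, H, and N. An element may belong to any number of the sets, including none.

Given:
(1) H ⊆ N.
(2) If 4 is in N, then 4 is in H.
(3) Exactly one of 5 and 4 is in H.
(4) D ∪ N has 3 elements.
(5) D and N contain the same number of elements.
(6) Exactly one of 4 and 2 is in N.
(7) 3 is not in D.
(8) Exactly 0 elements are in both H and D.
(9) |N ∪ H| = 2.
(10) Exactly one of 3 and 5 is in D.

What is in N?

N = {4, 5}

From (7): 3 ∉ D.
(10) (exactly one): 5 ∈ D.
Suppose 2 ∈ N: no assignment then satisfies all the clues, so 2 ∉ N.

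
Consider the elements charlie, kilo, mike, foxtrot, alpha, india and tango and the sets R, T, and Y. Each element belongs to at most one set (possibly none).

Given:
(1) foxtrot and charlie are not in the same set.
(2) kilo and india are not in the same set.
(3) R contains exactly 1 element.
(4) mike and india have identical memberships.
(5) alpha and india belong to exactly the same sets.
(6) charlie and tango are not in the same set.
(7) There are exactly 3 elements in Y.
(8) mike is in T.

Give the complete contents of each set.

R = {charlie}; T = {alpha, india, mike}; Y = {foxtrot, kilo, tango}

From (8): mike ∈ T.
(4): india matches mike: india ∉ R.
(4): india matches mike: india ∈ T.
(5): alpha matches india: alpha ∉ R.
(5): alpha matches india: alpha ∈ T.
(2): kilo ∉ T.
Suppose charlie ∉ R: no assignment then satisfies all the clues, so charlie ∈ R.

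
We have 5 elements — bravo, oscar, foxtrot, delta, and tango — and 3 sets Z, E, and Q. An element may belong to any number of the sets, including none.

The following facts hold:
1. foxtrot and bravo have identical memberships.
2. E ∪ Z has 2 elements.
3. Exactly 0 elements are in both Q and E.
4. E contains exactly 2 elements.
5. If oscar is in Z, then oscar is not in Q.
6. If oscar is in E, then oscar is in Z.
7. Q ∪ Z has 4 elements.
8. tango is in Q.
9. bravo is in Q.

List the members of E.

E = {delta, oscar}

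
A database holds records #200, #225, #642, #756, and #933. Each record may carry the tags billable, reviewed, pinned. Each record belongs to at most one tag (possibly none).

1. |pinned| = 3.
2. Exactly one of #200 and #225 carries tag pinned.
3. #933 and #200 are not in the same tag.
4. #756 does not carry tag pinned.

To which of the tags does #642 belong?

#642: pinned

From (4): #756 ∉ pinned.
Suppose #642 ∈ billable: no assignment then satisfies all the clues, so #642 ∉ billable.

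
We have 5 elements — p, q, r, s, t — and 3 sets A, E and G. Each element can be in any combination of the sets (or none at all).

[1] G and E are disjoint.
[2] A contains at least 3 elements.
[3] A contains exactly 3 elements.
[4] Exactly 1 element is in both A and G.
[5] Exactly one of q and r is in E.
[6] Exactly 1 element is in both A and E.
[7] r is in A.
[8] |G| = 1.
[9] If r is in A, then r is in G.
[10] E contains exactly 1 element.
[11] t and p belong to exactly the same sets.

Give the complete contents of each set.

A = {q, r, s}; E = {q}; G = {r}

From (7): r ∈ A.
(9): r ∈ G.
(1) (disjoint): r ∉ E.
(5) (exactly one): q ∈ E.
(8): G already has 1, so the rest are out.
(10): E already has 1, so the rest are out.
Suppose p ∈ A: no assignment then satisfies all the clues, so p ∉ A.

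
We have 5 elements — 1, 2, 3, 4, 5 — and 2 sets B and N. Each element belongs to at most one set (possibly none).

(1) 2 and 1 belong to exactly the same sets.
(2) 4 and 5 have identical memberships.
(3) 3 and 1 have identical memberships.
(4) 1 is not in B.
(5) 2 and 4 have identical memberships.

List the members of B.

From (4): 1 ∉ B.
(1): 2 matches 1: 2 ∉ B.
(3): 3 matches 1: 3 ∉ B.
(5): 4 matches 2: 4 ∉ B.
(2): 5 matches 4: 5 ∉ B.

B = {}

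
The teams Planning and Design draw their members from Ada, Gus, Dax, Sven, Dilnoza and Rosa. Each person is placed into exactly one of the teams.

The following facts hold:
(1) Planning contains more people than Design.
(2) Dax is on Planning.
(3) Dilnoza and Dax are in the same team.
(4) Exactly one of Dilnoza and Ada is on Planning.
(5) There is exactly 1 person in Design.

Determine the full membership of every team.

Planning = {Dax, Dilnoza, Gus, Rosa, Sven}; Design = {Ada}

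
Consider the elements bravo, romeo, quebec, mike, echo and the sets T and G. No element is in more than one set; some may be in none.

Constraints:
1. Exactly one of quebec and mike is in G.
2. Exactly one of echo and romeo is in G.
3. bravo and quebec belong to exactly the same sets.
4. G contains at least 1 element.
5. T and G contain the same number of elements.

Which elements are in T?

T = {bravo, quebec}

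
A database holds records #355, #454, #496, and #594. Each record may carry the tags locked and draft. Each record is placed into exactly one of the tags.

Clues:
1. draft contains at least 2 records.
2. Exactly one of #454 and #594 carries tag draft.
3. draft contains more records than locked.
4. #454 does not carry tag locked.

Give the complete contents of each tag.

locked = {#594}; draft = {#355, #454, #496}

From (4): #454 ∉ locked.
Only one tag left: #454 ∈ draft.
(2) (exactly one): #594 ∉ draft.
Only one tag left: #594 ∈ locked.
Suppose #355 ∈ locked: no assignment then satisfies all the clues, so #355 ∉ locked.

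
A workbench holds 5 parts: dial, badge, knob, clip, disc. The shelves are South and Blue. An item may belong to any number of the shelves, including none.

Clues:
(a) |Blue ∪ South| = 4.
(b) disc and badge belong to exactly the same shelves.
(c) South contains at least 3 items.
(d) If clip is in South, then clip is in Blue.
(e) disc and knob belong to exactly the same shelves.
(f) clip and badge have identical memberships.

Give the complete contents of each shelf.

South = {badge, clip, disc, knob}; Blue = {badge, clip, disc, knob}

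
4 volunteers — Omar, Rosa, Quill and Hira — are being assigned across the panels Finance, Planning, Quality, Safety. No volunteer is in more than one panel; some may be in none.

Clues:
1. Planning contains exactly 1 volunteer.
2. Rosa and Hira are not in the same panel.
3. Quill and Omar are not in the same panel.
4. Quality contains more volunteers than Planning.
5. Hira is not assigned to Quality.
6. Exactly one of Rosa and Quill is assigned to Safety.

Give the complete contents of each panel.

Finance = {}; Planning = {Hira}; Quality = {Omar, Rosa}; Safety = {Quill}

From (5): Hira ∉ Quality.
Suppose Omar ∈ Finance: no assignment then satisfies all the clues, so Omar ∉ Finance.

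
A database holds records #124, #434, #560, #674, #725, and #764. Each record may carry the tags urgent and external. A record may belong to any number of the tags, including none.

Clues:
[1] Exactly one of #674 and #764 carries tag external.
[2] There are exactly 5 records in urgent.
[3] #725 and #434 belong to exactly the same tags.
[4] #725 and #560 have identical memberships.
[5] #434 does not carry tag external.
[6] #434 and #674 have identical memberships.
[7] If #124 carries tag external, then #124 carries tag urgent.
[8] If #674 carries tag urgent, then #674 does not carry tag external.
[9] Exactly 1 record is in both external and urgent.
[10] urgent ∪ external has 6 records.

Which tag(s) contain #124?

#124: external, urgent

From (5): #434 ∉ external.
(3): #725 matches #434: #725 ∉ external.
(4): #560 matches #725: #560 ∉ external.
(6): #674 matches #434: #674 ∉ external.
(1) (exactly one): #764 ∈ external.
Suppose #124 ∉ urgent: no assignment then satisfies all the clues, so #124 ∈ urgent.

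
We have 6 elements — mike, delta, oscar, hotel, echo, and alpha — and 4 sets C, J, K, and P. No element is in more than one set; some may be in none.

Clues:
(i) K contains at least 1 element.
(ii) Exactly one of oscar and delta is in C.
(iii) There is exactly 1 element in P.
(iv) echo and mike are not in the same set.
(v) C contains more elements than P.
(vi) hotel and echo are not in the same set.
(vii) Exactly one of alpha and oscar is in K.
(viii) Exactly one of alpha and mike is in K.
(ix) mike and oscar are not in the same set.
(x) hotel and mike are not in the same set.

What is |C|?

2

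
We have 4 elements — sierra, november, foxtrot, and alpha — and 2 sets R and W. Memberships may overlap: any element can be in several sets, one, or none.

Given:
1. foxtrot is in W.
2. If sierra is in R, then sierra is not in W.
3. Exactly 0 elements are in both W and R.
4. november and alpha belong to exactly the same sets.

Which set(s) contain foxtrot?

foxtrot: W

From (1): foxtrot ∈ W.
Suppose foxtrot ∈ R: no assignment then satisfies all the clues, so foxtrot ∉ R.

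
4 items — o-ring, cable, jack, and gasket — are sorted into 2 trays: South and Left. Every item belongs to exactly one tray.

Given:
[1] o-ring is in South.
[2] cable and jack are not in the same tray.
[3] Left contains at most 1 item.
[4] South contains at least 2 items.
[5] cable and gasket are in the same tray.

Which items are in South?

South = {cable, gasket, o-ring}

From (1): o-ring ∈ South.
Suppose cable ∉ South: no assignment then satisfies all the clues, so cable ∈ South.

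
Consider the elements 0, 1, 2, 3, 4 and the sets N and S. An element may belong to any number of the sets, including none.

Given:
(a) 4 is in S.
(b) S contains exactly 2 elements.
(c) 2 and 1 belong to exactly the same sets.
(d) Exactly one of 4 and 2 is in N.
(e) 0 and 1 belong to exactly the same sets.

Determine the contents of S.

S = {3, 4}

From (a): 4 ∈ S.
Suppose 0 ∈ S: no assignment then satisfies all the clues, so 0 ∉ S.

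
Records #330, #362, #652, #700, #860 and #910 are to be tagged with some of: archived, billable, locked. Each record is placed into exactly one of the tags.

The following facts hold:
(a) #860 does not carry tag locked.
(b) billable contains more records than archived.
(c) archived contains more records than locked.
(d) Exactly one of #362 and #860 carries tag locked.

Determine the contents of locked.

locked = {#362}

From (a): #860 ∉ locked.
(d) (exactly one): #362 ∈ locked.
Suppose #330 ∈ locked: no assignment then satisfies all the clues, so #330 ∉ locked.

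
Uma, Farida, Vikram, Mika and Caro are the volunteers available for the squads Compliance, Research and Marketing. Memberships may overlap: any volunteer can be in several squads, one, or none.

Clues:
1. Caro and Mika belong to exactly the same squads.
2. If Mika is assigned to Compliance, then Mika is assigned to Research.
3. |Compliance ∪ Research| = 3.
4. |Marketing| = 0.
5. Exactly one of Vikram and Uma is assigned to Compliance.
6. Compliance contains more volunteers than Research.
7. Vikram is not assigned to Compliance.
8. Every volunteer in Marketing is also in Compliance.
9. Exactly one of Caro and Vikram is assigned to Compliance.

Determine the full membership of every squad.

Compliance = {Caro, Mika, Uma}; Research = {Caro, Mika}; Marketing = {}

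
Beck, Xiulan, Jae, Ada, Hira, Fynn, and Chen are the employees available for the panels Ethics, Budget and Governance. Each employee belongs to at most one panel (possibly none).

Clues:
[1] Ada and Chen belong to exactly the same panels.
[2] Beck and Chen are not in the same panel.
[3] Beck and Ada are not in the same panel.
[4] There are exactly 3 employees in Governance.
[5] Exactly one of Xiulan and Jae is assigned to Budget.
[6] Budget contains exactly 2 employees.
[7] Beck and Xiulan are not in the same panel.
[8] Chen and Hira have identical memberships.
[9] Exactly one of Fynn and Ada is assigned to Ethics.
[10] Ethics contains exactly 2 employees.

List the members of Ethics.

Ethics = {Fynn, Xiulan}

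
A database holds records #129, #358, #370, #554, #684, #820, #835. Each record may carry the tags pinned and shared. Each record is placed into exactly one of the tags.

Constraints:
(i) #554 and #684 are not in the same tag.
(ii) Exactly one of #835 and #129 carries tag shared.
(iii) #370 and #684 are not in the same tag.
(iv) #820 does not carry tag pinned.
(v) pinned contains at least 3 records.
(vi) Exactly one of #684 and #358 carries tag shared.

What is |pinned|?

4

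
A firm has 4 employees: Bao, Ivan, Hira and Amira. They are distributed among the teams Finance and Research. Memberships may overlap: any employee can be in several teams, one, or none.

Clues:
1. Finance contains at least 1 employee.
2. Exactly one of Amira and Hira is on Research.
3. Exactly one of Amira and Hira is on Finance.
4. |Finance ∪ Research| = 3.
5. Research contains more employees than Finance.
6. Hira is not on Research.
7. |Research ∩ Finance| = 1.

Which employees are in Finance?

Finance = {Amira}

From (6): Hira ∉ Research.
(2) (exactly one): Amira ∈ Research.
Suppose Bao ∈ Finance: no assignment then satisfies all the clues, so Bao ∉ Finance.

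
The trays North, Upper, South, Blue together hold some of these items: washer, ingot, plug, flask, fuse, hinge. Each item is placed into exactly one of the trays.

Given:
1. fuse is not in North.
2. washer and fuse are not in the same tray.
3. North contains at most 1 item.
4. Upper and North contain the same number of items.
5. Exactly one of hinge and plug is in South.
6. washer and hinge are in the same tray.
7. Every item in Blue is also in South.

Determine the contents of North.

North = {plug}

From (1): fuse ∉ North.
Suppose washer ∈ North: no assignment then satisfies all the clues, so washer ∉ North.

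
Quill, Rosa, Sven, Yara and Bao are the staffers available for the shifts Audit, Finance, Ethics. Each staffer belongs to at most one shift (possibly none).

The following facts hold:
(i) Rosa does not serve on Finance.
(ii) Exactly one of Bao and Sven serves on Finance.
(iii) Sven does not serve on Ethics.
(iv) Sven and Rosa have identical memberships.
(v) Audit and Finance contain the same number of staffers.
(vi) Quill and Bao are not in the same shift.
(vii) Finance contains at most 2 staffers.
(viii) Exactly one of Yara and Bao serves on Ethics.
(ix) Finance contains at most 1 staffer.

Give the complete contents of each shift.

Audit = {Quill}; Finance = {Bao}; Ethics = {Yara}

From (i): Rosa ∉ Finance.
From (iii): Sven ∉ Ethics.
(iv): Sven matches Rosa: Sven ∉ Finance.
(iv): Rosa matches Sven: Rosa ∉ Ethics.
(ii) (exactly one): Bao ∈ Finance.
(vi): Quill ∉ Finance.
(viii) (exactly one): Yara ∈ Ethics.
Suppose Quill ∉ Audit: no assignment then satisfies all the clues, so Quill ∈ Audit.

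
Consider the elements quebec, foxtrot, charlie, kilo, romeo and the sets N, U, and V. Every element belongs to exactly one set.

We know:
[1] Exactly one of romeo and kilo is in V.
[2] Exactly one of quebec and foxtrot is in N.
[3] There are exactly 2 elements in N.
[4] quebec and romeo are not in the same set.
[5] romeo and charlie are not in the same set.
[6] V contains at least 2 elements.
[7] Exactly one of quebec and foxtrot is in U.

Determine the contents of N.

N = {foxtrot, romeo}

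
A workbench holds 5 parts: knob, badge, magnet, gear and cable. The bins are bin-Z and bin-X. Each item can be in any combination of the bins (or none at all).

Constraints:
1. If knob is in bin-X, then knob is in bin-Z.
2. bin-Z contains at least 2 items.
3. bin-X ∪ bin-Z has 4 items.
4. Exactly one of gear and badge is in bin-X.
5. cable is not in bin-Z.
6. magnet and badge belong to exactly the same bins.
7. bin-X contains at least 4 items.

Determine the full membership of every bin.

bin-Z = {badge, knob, magnet}; bin-X = {badge, cable, knob, magnet}

From (5): cable ∉ bin-Z.
Suppose knob ∉ bin-Z: no assignment then satisfies all the clues, so knob ∈ bin-Z.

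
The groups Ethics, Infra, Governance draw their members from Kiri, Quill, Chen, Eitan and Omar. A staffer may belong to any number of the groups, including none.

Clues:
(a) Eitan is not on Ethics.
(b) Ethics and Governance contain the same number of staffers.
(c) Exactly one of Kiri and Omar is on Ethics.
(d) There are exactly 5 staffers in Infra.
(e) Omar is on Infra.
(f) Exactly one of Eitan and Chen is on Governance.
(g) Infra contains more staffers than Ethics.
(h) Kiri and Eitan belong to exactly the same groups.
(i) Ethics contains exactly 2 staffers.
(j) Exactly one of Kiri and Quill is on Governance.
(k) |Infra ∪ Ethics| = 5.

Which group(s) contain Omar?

Omar: Ethics, Infra

From (a): Eitan ∉ Ethics.
From (e): Omar ∈ Infra.
(d): only 5 candidates remain for Infra, so all are in.
(h): Kiri matches Eitan: Kiri ∉ Ethics.
(c) (exactly one): Omar ∈ Ethics.
Suppose Omar ∈ Governance: no assignment then satisfies all the clues, so Omar ∉ Governance.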